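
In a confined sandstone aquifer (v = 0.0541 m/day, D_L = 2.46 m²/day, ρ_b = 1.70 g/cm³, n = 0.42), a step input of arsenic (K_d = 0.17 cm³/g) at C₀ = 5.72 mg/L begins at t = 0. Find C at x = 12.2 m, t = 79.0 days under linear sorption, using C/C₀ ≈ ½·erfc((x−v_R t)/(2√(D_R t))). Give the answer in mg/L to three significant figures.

1.50 mg/L

Retardation factor R = 1 + ρ_b·K_d/n = 1 + 1.70 × 0.17/0.42 = 1.688.
Sorption retards both mechanisms: v_R = v/R = 0.03205 m/day, D_R = D/R = 1.457 m²/day.
v_R·t = 0.03205 × 79.0 = 2.53195 m; 2√(D_R t) = 21.46 m; argument = (12.2 − 2.53195)/21.46 = 0.4505.
C = C₀ × ½·erfc(0.4505) = 5.72 × 0.2620 = 1.50 mg/L.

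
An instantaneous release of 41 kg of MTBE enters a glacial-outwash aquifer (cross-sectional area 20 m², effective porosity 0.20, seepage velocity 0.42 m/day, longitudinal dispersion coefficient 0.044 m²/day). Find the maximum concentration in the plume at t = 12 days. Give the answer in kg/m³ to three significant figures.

The peak of an instantaneous 1D plume sits at x = vt; there the Gaussian factor is 1 and C_max = M/(n_e·A·√(4πDt)), where n_e·A is the pore area the mass is dissolved in.
√(4πDt) = √(4π × 0.044 × 12) = 2.576 m, so C_max = 41/(0.20 × 20 × 2.576) = 3.98 kg/m³.

3.98 kg/m³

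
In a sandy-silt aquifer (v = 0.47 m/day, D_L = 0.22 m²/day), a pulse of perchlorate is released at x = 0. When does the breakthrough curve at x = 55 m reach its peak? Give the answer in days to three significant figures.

For the 1D instantaneous-source solution, setting ∂C/∂t = 0 at fixed x gives v²t² + 2Dt − x² = 0, so t = (√(D² + v²x²) − D)/v².
√(D² + v²x²) = √(0.22² + 0.47² × 55²) = 25.85; v² = 0.2209.
t = (25.85 − 0.22)/0.2209 = 116 days (vs. the pure-advection estimate x/v = 117 d).

116 days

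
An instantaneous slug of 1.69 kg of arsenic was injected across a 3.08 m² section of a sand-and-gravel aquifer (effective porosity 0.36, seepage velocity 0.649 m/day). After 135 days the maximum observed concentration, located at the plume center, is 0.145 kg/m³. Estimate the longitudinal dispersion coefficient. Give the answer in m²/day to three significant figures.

At the plume center C_max = M/(n_e·A·√(4πDt)), so D = M²/(4πt·(n_e·A·C_max)²).
n_e·A·C_max = 0.36 × 3.08 × 0.145 = 0.1608 kg/m.
D = 1.69²/(4π × 135 × 0.1608²) = 0.0651 m²/day.

0.0651 m²/day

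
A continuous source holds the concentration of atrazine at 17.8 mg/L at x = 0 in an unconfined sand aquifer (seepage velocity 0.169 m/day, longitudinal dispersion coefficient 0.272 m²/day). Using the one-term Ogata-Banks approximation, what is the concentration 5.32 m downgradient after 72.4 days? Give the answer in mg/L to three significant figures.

15.4 mg/L

For a continuous step input, C/C₀ ≈ ½·erfc((x−vt)/(2√(Dt))).
vt = 0.169 × 72.4 = 12.2356 m and 2√(Dt) = 2√(0.272 × 72.4) = 8.875 m.
Argument (x−vt)/(2√(Dt)) = (5.32 − 12.2356)/8.875 = -0.7792; ½·erfc(-0.7792) = 0.8648.
C = 17.8 × 0.8648 = 15.4 mg/L.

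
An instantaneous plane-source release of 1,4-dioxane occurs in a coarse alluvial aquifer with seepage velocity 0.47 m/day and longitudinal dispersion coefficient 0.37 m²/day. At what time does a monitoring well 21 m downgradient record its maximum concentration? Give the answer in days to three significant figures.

For the 1D instantaneous-source solution, setting ∂C/∂t = 0 at fixed x gives v²t² + 2Dt − x² = 0, so t = (√(D² + v²x²) − D)/v².
√(D² + v²x²) = √(0.37² + 0.47² × 21²) = 9.877; v² = 0.2209.
t = (9.877 − 0.37)/0.2209 = 43.0 days (vs. the pure-advection estimate x/v = 44.7 d).

43.0 days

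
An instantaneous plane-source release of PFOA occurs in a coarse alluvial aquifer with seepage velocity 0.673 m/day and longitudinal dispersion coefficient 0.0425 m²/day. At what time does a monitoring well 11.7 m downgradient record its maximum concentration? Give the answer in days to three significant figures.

For the 1D instantaneous-source solution, setting ∂C/∂t = 0 at fixed x gives v²t² + 2Dt − x² = 0, so t = (√(D² + v²x²) − D)/v².
√(D² + v²x²) = √(0.0425² + 0.673² × 11.7²) = 7.874; v² = 0.452929.
t = (7.874 − 0.0425)/0.452929 = 17.3 days (vs. the pure-advection estimate x/v = 17.4 d).

17.3 days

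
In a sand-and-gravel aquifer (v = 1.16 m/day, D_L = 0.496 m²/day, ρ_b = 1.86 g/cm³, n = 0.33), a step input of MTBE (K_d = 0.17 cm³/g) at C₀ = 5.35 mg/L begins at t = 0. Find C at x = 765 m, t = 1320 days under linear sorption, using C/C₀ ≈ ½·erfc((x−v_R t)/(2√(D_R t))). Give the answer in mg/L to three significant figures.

3.98 mg/L

Retardation factor R = 1 + ρ_b·K_d/n = 1 + 1.86 × 0.17/0.33 = 1.958.
Sorption retards both mechanisms: v_R = v/R = 0.5924 m/day, D_R = D/R = 0.2533 m²/day.
v_R·t = 0.5924 × 1320 = 781.968 m; 2√(D_R t) = 36.57 m; argument = (765 − 781.968)/36.57 = -0.4640.
C = C₀ × ½·erfc(-0.4640) = 5.35 × 0.7442 = 3.98 mg/L.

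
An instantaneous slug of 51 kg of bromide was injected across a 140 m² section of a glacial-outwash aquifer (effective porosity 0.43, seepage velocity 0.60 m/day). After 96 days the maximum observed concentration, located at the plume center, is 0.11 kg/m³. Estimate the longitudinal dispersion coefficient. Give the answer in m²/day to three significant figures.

At the plume center C_max = M/(n_e·A·√(4πDt)), so D = M²/(4πt·(n_e·A·C_max)²).
n_e·A·C_max = 0.43 × 140 × 0.11 = 6.622 kg/m.
D = 51²/(4π × 96 × 6.622²) = 0.0492 m²/day.

0.0492 m²/day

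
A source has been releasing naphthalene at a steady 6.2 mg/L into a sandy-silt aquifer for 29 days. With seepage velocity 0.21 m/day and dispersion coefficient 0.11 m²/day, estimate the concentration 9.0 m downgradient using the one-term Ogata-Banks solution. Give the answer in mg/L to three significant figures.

For a continuous step input, C/C₀ ≈ ½·erfc((x−vt)/(2√(Dt))).
vt = 0.21 × 29 = 6.09 m and 2√(Dt) = 2√(0.11 × 29) = 3.572 m.
Argument (x−vt)/(2√(Dt)) = (9.0 − 6.09)/3.572 = 0.8147; ½·erfc(0.8147) = 0.1246.
C = 6.2 × 0.1246 = 0.773 mg/L.

0.773 mg/L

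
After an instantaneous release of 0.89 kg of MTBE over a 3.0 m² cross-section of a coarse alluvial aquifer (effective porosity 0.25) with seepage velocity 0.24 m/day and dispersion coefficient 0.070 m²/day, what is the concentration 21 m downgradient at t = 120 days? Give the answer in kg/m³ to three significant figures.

0.0189 kg/m³

For an instantaneous plane source, C(x,t) = M/(n_e·A·√(4πDt)) · exp(−(x−vt)²/(4Dt)), with n_e·A the pore (flow) area.
Plume center vt = 0.24 × 120 = 28.8 m, so the well at 21 m is 7.8 m upgradient of the peak.
√(4πDt) = 10.27 m, giving peak height M/(n_e·A·√(4πDt)) = 0.89/(0.25 × 3.0 × 10.27) = 0.1155 kg/m³.
(x−vt)²/(4Dt) = (-7.8)²/(4 × 0.070 × 120) = 1.811; exp(−1.811) = 0.1635.
C = 0.1155 × 0.1635 = 0.0189 kg/m³.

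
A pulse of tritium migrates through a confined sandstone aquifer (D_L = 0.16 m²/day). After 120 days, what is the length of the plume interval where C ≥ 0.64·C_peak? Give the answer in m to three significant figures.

11.7 m

The plume is Gaussian with σ = √(2Dt) = √(2 × 0.16 × 120) = 6.197 m.
C/C_peak = exp(−Δx²/(2σ²)) = 0.64 ⇒ Δx = σ·√(−2 ln 0.64) = 6.197 × 0.9448 = 5.855 m.
Width = 2Δx = 11.7 m.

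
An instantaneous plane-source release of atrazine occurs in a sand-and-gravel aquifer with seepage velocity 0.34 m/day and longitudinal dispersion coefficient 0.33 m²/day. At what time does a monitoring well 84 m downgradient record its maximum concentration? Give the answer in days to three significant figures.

244 days

For the 1D instantaneous-source solution, setting ∂C/∂t = 0 at fixed x gives v²t² + 2Dt − x² = 0, so t = (√(D² + v²x²) − D)/v².
√(D² + v²x²) = √(0.33² + 0.34² × 84²) = 28.56; v² = 0.1156.
t = (28.56 − 0.33)/0.1156 = 244 days (vs. the pure-advection estimate x/v = 247 d).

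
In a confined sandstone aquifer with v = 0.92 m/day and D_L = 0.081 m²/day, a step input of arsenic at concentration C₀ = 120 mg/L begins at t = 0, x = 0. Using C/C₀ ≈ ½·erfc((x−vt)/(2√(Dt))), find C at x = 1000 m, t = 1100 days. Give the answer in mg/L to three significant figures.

97.9 mg/L

For a continuous step input, C/C₀ ≈ ½·erfc((x−vt)/(2√(Dt))).
vt = 0.92 × 1100 = 1012 m and 2√(Dt) = 2√(0.081 × 1100) = 18.88 m.
Argument (x−vt)/(2√(Dt)) = (1000 − 1012)/18.88 = -0.6356; ½·erfc(-0.6356) = 0.8156.
C = 120 × 0.8156 = 97.9 mg/L.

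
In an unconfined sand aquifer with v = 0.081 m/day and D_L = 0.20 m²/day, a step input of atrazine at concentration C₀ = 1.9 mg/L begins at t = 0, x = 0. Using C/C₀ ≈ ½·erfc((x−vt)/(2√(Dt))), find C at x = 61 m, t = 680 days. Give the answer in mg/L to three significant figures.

For a continuous step input, C/C₀ ≈ ½·erfc((x−vt)/(2√(Dt))).
vt = 0.081 × 680 = 55.08 m and 2√(Dt) = 2√(0.20 × 680) = 23.32 m.
Argument (x−vt)/(2√(Dt)) = (61 − 55.08)/23.32 = 0.2539; ½·erfc(0.2539) = 0.3598.
C = 1.9 × 0.3598 = 0.684 mg/L.

0.684 mg/L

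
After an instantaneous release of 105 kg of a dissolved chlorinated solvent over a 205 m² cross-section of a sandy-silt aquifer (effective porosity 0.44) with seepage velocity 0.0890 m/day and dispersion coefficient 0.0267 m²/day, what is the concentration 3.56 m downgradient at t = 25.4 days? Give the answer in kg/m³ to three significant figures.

0.214 kg/m³

For an instantaneous plane source, C(x,t) = M/(n_e·A·√(4πDt)) · exp(−(x−vt)²/(4Dt)), with n_e·A the pore (flow) area.
Plume center vt = 0.0890 × 25.4 = 2.2606 m, so the well at 3.56 m is 1.2994 m downgradient of the peak.
√(4πDt) = 2.919 m, giving peak height M/(n_e·A·√(4πDt)) = 105/(0.44 × 205 × 2.919) = 0.3988 kg/m³.
(x−vt)²/(4Dt) = (1.2994)²/(4 × 0.0267 × 25.4) = 0.6224; exp(−0.6224) = 0.5367.
C = 0.3988 × 0.5367 = 0.214 kg/m³.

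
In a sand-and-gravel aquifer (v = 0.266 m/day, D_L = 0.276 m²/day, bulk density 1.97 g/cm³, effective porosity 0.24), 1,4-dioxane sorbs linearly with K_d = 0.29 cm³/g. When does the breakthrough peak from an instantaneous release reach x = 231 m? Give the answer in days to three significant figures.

Retardation factor R = 1 + ρ_b·K_d/n = 1 + 1.97 × 0.29/0.24 = 3.380.
Sorption retards both mechanisms: v_R = v/R = 0.07870 m/day, D_R = D/R = 0.08166 m²/day.
Peak time from v_R²t² + 2D_R t − x² = 0: t = (√(D_R² + v_R²x²) − D_R)/v_R².
√(D_R² + v_R²x²) = √(0.08166² + 0.07870² × 231²) = 18.18; v_R² = 0.006194.
t = (18.18 − 0.08166)/0.006194 = 2920 days.

2920 days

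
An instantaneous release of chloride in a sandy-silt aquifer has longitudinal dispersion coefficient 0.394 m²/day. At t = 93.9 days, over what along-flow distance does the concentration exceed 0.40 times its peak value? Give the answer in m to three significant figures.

The plume is Gaussian with σ = √(2Dt) = √(2 × 0.394 × 93.9) = 8.602 m.
C/C_peak = exp(−Δx²/(2σ²)) = 0.40 ⇒ Δx = σ·√(−2 ln 0.40) = 8.602 × 1.354 = 11.65 m.
Width = 2Δx = 23.3 m.

23.3 m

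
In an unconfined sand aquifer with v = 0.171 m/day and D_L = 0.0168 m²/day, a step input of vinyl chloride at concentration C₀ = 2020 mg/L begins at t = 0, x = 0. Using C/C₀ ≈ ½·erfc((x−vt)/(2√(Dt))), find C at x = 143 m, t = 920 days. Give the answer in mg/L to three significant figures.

For a continuous step input, C/C₀ ≈ ½·erfc((x−vt)/(2√(Dt))).
vt = 0.171 × 920 = 157.32 m and 2√(Dt) = 2√(0.0168 × 920) = 7.863 m.
Argument (x−vt)/(2√(Dt)) = (143 − 157.32)/7.863 = -1.821; ½·erfc(-1.821) = 0.9950.
C = 2020 × 0.9950 = 2010 mg/L.

2010 mg/L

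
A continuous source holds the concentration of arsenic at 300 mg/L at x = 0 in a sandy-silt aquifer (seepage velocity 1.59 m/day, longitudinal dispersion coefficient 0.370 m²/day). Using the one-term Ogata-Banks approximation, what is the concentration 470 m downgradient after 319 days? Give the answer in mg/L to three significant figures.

For a continuous step input, C/C₀ ≈ ½·erfc((x−vt)/(2√(Dt))).
vt = 1.59 × 319 = 507.21 m and 2√(Dt) = 2√(0.370 × 319) = 21.73 m.
Argument (x−vt)/(2√(Dt)) = (470 − 507.21)/21.73 = -1.712; ½·erfc(-1.712) = 0.9923.
C = 300 × 0.9923 = 298 mg/L.

298 mg/L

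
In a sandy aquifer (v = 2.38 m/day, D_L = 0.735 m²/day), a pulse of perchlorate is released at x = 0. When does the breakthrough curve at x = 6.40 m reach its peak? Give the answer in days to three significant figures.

2.56 days

For the 1D instantaneous-source solution, setting ∂C/∂t = 0 at fixed x gives v²t² + 2Dt − x² = 0, so t = (√(D² + v²x²) − D)/v².
√(D² + v²x²) = √(0.735² + 2.38² × 6.40²) = 15.25; v² = 5.6644.
t = (15.25 − 0.735)/5.6644 = 2.56 days (vs. the pure-advection estimate x/v = 2.69 d).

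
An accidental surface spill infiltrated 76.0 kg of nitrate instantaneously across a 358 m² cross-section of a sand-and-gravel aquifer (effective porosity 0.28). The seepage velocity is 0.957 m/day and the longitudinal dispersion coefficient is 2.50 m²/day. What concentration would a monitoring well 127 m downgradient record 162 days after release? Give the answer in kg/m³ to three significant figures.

For an instantaneous plane source, C(x,t) = M/(n_e·A·√(4πDt)) · exp(−(x−vt)²/(4Dt)), with n_e·A the pore (flow) area.
Plume center vt = 0.957 × 162 = 155.034 m, so the well at 127 m is 28.034 m upgradient of the peak.
√(4πDt) = 71.34 m, giving peak height M/(n_e·A·√(4πDt)) = 76.0/(0.28 × 358 × 71.34) = 0.01063 kg/m³.
(x−vt)²/(4Dt) = (-28.034)²/(4 × 2.50 × 162) = 0.4851; exp(−0.4851) = 0.6156.
C = 0.01063 × 0.6156 = 0.00654 kg/m³.

0.00654 kg/m³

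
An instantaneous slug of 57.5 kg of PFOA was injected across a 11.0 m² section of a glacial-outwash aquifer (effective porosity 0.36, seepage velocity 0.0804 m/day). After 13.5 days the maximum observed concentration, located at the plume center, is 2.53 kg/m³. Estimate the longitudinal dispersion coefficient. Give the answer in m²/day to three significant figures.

0.194 m²/day

At the plume center C_max = M/(n_e·A·√(4πDt)), so D = M²/(4πt·(n_e·A·C_max)²).
n_e·A·C_max = 0.36 × 11.0 × 2.53 = 10.02 kg/m.
D = 57.5²/(4π × 13.5 × 10.02²) = 0.194 m²/day.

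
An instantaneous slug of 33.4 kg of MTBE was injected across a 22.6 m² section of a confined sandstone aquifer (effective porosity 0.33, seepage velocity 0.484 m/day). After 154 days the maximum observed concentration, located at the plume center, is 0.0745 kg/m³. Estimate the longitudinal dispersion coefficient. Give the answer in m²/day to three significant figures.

At the plume center C_max = M/(n_e·A·√(4πDt)), so D = M²/(4πt·(n_e·A·C_max)²).
n_e·A·C_max = 0.33 × 22.6 × 0.0745 = 0.5556 kg/m.
D = 33.4²/(4π × 154 × 0.5556²) = 1.87 m²/day.

1.87 m²/day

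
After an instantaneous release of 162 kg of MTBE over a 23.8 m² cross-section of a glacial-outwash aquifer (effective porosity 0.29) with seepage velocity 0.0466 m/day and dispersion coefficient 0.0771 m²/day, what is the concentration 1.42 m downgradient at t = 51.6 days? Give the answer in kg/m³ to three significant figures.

For an instantaneous plane source, C(x,t) = M/(n_e·A·√(4πDt)) · exp(−(x−vt)²/(4Dt)), with n_e·A the pore (flow) area.
Plume center vt = 0.0466 × 51.6 = 2.40456 m, so the well at 1.42 m is 0.98456 m upgradient of the peak.
√(4πDt) = 7.071 m, giving peak height M/(n_e·A·√(4πDt)) = 162/(0.29 × 23.8 × 7.071) = 3.319 kg/m³.
(x−vt)²/(4Dt) = (-0.98456)²/(4 × 0.0771 × 51.6) = 0.06091; exp(−0.06091) = 0.9409.
C = 3.319 × 0.9409 = 3.12 kg/m³.

3.12 kg/m³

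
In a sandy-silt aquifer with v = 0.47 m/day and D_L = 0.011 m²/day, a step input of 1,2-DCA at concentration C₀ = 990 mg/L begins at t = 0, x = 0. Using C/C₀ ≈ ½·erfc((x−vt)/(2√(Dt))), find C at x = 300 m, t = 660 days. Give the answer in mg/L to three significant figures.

986 mg/L

For a continuous step input, C/C₀ ≈ ½·erfc((x−vt)/(2√(Dt))).
vt = 0.47 × 660 = 310.2 m and 2√(Dt) = 2√(0.011 × 660) = 5.389 m.
Argument (x−vt)/(2√(Dt)) = (300 − 310.2)/5.389 = -1.893; ½·erfc(-1.893) = 0.9963.
C = 990 × 0.9963 = 986 mg/L.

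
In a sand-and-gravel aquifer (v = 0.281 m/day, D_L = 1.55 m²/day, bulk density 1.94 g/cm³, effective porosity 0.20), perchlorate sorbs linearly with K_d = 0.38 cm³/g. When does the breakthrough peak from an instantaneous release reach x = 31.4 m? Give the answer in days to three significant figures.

440 days

Retardation factor R = 1 + ρ_b·K_d/n = 1 + 1.94 × 0.38/0.20 = 4.686.
Sorption retards both mechanisms: v_R = v/R = 0.05997 m/day, D_R = D/R = 0.3308 m²/day.
Peak time from v_R²t² + 2D_R t − x² = 0: t = (√(D_R² + v_R²x²) − D_R)/v_R².
√(D_R² + v_R²x²) = √(0.3308² + 0.05997² × 31.4²) = 1.912; v_R² = 0.003596.
t = (1.912 − 0.3308)/0.003596 = 440 days.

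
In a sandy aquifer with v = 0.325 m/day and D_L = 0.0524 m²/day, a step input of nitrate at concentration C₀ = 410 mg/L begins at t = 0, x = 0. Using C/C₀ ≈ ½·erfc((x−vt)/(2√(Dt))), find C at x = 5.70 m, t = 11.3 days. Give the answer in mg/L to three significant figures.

12.8 mg/L

For a continuous step input, C/C₀ ≈ ½·erfc((x−vt)/(2√(Dt))).
vt = 0.325 × 11.3 = 3.6725 m and 2√(Dt) = 2√(0.0524 × 11.3) = 1.539 m.
Argument (x−vt)/(2√(Dt)) = (5.70 − 3.6725)/1.539 = 1.317; ½·erfc(1.317) = 0.03126.
C = 410 × 0.03126 = 12.8 mg/L.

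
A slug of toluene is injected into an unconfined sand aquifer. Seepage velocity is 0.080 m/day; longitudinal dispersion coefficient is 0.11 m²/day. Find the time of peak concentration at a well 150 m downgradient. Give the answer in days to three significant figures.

1860 days

For the 1D instantaneous-source solution, setting ∂C/∂t = 0 at fixed x gives v²t² + 2Dt − x² = 0, so t = (√(D² + v²x²) − D)/v².
√(D² + v²x²) = √(0.11² + 0.080² × 150²) = 12.00; v² = 0.0064.
t = (12.00 − 0.11)/0.0064 = 1860 days (vs. the pure-advection estimate x/v = 1880 d).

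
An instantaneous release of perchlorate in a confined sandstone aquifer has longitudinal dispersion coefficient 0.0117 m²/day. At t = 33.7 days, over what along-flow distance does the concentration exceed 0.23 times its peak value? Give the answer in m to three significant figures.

3.04 m

The plume is Gaussian with σ = √(2Dt) = √(2 × 0.0117 × 33.7) = 0.8880 m.
C/C_peak = exp(−Δx²/(2σ²)) = 0.23 ⇒ Δx = σ·√(−2 ln 0.23) = 0.8880 × 1.714 = 1.522 m.
Width = 2Δx = 3.04 m.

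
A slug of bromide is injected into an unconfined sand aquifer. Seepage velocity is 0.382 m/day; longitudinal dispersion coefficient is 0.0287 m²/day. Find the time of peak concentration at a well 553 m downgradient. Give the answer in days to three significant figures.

1450 days

For the 1D instantaneous-source solution, setting ∂C/∂t = 0 at fixed x gives v²t² + 2Dt − x² = 0, so t = (√(D² + v²x²) − D)/v².
√(D² + v²x²) = √(0.0287² + 0.382² × 553²) = 211.2; v² = 0.145924.
t = (211.2 − 0.0287)/0.145924 = 1450 days (vs. the pure-advection estimate x/v = 1450 d).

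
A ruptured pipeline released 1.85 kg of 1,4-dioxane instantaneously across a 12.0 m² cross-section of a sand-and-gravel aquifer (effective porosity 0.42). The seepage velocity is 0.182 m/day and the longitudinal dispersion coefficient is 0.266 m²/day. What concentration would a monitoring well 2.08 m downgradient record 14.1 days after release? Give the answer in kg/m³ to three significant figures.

0.0526 kg/m³

For an instantaneous plane source, C(x,t) = M/(n_e·A·√(4πDt)) · exp(−(x−vt)²/(4Dt)), with n_e·A the pore (flow) area.
Plume center vt = 0.182 × 14.1 = 2.5662 m, so the well at 2.08 m is 0.4862 m upgradient of the peak.
√(4πDt) = 6.865 m, giving peak height M/(n_e·A·√(4πDt)) = 1.85/(0.42 × 12.0 × 6.865) = 0.05347 kg/m³.
(x−vt)²/(4Dt) = (-0.4862)²/(4 × 0.266 × 14.1) = 0.01576; exp(−0.01576) = 0.9844.
C = 0.05347 × 0.9844 = 0.0526 kg/m³.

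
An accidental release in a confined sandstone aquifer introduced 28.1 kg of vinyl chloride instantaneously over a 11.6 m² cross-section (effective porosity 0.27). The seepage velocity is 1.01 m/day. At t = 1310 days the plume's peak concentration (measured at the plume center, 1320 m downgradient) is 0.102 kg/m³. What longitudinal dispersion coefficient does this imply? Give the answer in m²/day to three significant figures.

At the plume center C_max = M/(n_e·A·√(4πDt)), so D = M²/(4πt·(n_e·A·C_max)²).
n_e·A·C_max = 0.27 × 11.6 × 0.102 = 0.3195 kg/m.
D = 28.1²/(4π × 1310 × 0.3195²) = 0.470 m²/day.

0.470 m²/day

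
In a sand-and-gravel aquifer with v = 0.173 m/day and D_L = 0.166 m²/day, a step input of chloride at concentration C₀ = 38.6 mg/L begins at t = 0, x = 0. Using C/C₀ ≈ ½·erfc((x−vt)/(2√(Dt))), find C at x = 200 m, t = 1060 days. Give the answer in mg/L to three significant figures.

7.25 mg/L

For a continuous step input, C/C₀ ≈ ½·erfc((x−vt)/(2√(Dt))).
vt = 0.173 × 1060 = 183.38 m and 2√(Dt) = 2√(0.166 × 1060) = 26.53 m.
Argument (x−vt)/(2√(Dt)) = (200 − 183.38)/26.53 = 0.6265; ½·erfc(0.6265) = 0.1878.
C = 38.6 × 0.1878 = 7.25 mg/L.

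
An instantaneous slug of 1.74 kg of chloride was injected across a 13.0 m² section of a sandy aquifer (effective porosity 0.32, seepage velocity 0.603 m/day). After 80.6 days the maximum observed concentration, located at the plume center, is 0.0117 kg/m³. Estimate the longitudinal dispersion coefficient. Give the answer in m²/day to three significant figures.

1.26 m²/day

At the plume center C_max = M/(n_e·A·√(4πDt)), so D = M²/(4πt·(n_e·A·C_max)²).
n_e·A·C_max = 0.32 × 13.0 × 0.0117 = 0.04867 kg/m.
D = 1.74²/(4π × 80.6 × 0.04867²) = 1.26 m²/day.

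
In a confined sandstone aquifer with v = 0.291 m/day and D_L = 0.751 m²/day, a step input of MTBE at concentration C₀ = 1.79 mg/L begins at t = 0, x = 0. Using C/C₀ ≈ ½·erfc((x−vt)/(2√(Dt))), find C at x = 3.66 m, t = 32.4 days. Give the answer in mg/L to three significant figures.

For a continuous step input, C/C₀ ≈ ½·erfc((x−vt)/(2√(Dt))).
vt = 0.291 × 32.4 = 9.4284 m and 2√(Dt) = 2√(0.751 × 32.4) = 9.866 m.
Argument (x−vt)/(2√(Dt)) = (3.66 − 9.4284)/9.866 = -0.5847; ½·erfc(-0.5847) = 0.7959.
C = 1.79 × 0.7959 = 1.42 mg/L.

1.42 mg/L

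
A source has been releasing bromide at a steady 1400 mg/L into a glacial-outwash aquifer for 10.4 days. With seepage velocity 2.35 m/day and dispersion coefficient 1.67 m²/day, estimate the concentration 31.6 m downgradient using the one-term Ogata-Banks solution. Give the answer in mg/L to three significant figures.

157 mg/L

For a continuous step input, C/C₀ ≈ ½·erfc((x−vt)/(2√(Dt))).
vt = 2.35 × 10.4 = 24.44 m and 2√(Dt) = 2√(1.67 × 10.4) = 8.335 m.
Argument (x−vt)/(2√(Dt)) = (31.6 − 24.44)/8.335 = 0.8590; ½·erfc(0.8590) = 0.1122.
C = 1400 × 0.1122 = 157 mg/L.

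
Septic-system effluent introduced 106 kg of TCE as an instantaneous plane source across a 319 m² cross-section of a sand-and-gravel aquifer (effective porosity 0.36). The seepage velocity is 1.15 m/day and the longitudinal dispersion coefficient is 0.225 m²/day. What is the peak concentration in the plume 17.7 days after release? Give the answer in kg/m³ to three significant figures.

0.130 kg/m³

The peak of an instantaneous 1D plume sits at x = vt; there the Gaussian factor is 1 and C_max = M/(n_e·A·√(4πDt)), where n_e·A is the pore area the mass is dissolved in.
√(4πDt) = √(4π × 0.225 × 17.7) = 7.074 m, so C_max = 106/(0.36 × 319 × 7.074) = 0.130 kg/m³.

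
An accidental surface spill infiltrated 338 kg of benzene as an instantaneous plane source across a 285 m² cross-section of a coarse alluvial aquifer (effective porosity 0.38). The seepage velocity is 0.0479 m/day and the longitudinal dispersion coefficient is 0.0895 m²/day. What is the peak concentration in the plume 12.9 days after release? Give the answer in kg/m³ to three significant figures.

0.819 kg/m³

The peak of an instantaneous 1D plume sits at x = vt; there the Gaussian factor is 1 and C_max = M/(n_e·A·√(4πDt)), where n_e·A is the pore area the mass is dissolved in.
√(4πDt) = √(4π × 0.0895 × 12.9) = 3.809 m, so C_max = 338/(0.38 × 285 × 3.809) = 0.819 kg/m³.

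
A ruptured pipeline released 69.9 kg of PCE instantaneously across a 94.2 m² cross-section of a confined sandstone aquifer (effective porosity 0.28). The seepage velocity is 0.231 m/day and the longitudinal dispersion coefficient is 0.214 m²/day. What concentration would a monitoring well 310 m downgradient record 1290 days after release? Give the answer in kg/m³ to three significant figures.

For an instantaneous plane source, C(x,t) = M/(n_e·A·√(4πDt)) · exp(−(x−vt)²/(4Dt)), with n_e·A the pore (flow) area.
Plume center vt = 0.231 × 1290 = 297.99 m, so the well at 310 m is 12.01 m downgradient of the peak.
√(4πDt) = 58.90 m, giving peak height M/(n_e·A·√(4πDt)) = 69.9/(0.28 × 94.2 × 58.90) = 0.04499 kg/m³.
(x−vt)²/(4Dt) = (12.01)²/(4 × 0.214 × 1290) = 0.1306; exp(−0.1306) = 0.8776.
C = 0.04499 × 0.8776 = 0.0395 kg/m³.

0.0395 kg/m³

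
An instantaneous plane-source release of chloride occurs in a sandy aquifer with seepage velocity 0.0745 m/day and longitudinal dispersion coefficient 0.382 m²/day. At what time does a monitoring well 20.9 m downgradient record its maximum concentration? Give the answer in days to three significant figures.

For the 1D instantaneous-source solution, setting ∂C/∂t = 0 at fixed x gives v²t² + 2Dt − x² = 0, so t = (√(D² + v²x²) − D)/v².
√(D² + v²x²) = √(0.382² + 0.0745² × 20.9²) = 1.603; v² = 0.00555025.
t = (1.603 − 0.382)/0.00555025 = 220 days (vs. the pure-advection estimate x/v = 281 d).

220 days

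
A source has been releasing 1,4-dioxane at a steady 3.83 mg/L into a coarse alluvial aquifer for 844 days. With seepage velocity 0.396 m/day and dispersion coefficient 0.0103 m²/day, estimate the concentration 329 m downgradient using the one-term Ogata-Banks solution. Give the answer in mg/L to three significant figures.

3.43 mg/L

For a continuous step input, C/C₀ ≈ ½·erfc((x−vt)/(2√(Dt))).
vt = 0.396 × 844 = 334.224 m and 2√(Dt) = 2√(0.0103 × 844) = 5.897 m.
Argument (x−vt)/(2√(Dt)) = (329 − 334.224)/5.897 = -0.8859; ½·erfc(-0.8859) = 0.8949.
C = 3.83 × 0.8949 = 3.43 mg/L.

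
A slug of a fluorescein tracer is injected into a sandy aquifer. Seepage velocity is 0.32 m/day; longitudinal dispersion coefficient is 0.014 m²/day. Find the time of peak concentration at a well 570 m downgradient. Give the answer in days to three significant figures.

For the 1D instantaneous-source solution, setting ∂C/∂t = 0 at fixed x gives v²t² + 2Dt − x² = 0, so t = (√(D² + v²x²) − D)/v².
√(D² + v²x²) = √(0.014² + 0.32² × 570²) = 182.4; v² = 0.1024.
t = (182.4 − 0.014)/0.1024 = 1780 days (vs. the pure-advection estimate x/v = 1780 d).

1780 days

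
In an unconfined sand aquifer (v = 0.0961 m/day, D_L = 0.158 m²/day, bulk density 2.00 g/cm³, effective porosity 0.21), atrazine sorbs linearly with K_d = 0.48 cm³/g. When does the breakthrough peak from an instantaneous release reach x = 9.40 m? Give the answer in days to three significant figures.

Retardation factor R = 1 + ρ_b·K_d/n = 1 + 2.00 × 0.48/0.21 = 5.571.
Sorption retards both mechanisms: v_R = v/R = 0.01725 m/day, D_R = D/R = 0.02836 m²/day.
Peak time from v_R²t² + 2D_R t − x² = 0: t = (√(D_R² + v_R²x²) − D_R)/v_R².
√(D_R² + v_R²x²) = √(0.02836² + 0.01725² × 9.40²) = 0.1646; v_R² = 0.0002976.
t = (0.1646 − 0.02836)/0.0002976 = 458 days.

458 days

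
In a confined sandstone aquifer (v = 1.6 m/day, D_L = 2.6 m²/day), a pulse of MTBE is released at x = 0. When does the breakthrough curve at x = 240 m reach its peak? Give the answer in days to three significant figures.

For the 1D instantaneous-source solution, setting ∂C/∂t = 0 at fixed x gives v²t² + 2Dt − x² = 0, so t = (√(D² + v²x²) − D)/v².
√(D² + v²x²) = √(2.6² + 1.6² × 240²) = 384.0; v² = 2.56.
t = (384.0 − 2.6)/2.56 = 149 days (vs. the pure-advection estimate x/v = 150 d).

149 days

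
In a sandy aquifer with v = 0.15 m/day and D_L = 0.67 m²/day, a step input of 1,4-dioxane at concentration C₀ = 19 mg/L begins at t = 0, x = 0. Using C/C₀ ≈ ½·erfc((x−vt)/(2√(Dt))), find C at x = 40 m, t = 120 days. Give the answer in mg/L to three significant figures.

For a continuous step input, C/C₀ ≈ ½·erfc((x−vt)/(2√(Dt))).
vt = 0.15 × 120 = 18 m and 2√(Dt) = 2√(0.67 × 120) = 17.93 m.
Argument (x−vt)/(2√(Dt)) = (40 − 18)/17.93 = 1.227; ½·erfc(1.227) = 0.04135.
C = 19 × 0.04135 = 0.786 mg/L.

0.786 mg/L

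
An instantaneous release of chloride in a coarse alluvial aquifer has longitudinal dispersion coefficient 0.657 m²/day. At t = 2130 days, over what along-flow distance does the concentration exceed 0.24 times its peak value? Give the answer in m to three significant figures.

The plume is Gaussian with σ = √(2Dt) = √(2 × 0.657 × 2130) = 52.90 m.
C/C_peak = exp(−Δx²/(2σ²)) = 0.24 ⇒ Δx = σ·√(−2 ln 0.24) = 52.90 × 1.689 = 89.35 m.
Width = 2Δx = 179 m.

179 m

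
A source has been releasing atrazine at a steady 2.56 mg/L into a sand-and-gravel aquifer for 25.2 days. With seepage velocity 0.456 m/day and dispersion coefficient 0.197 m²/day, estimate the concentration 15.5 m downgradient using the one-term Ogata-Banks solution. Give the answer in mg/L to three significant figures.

0.260 mg/L

For a continuous step input, C/C₀ ≈ ½·erfc((x−vt)/(2√(Dt))).
vt = 0.456 × 25.2 = 11.4912 m and 2√(Dt) = 2√(0.197 × 25.2) = 4.456 m.
Argument (x−vt)/(2√(Dt)) = (15.5 − 11.4912)/4.456 = 0.8996; ½·erfc(0.8996) = 0.1016.
C = 2.56 × 0.1016 = 0.260 mg/L.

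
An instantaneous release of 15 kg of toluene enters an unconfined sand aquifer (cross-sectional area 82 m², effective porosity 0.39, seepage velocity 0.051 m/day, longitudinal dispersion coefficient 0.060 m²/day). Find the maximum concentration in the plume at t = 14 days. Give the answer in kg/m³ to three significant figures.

The peak of an instantaneous 1D plume sits at x = vt; there the Gaussian factor is 1 and C_max = M/(n_e·A·√(4πDt)), where n_e·A is the pore area the mass is dissolved in.
√(4πDt) = √(4π × 0.060 × 14) = 3.249 m, so C_max = 15/(0.39 × 82 × 3.249) = 0.144 kg/m³.

0.144 kg/m³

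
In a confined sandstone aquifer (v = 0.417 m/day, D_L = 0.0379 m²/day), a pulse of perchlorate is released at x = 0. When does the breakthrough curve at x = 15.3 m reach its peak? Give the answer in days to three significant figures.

For the 1D instantaneous-source solution, setting ∂C/∂t = 0 at fixed x gives v²t² + 2Dt − x² = 0, so t = (√(D² + v²x²) − D)/v².
√(D² + v²x²) = √(0.0379² + 0.417² × 15.3²) = 6.380; v² = 0.173889.
t = (6.380 − 0.0379)/0.173889 = 36.5 days (vs. the pure-advection estimate x/v = 36.7 d).

36.5 days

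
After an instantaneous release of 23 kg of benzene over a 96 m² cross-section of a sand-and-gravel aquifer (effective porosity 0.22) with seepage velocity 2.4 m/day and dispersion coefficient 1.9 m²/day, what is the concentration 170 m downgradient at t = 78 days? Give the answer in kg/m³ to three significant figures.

0.0153 kg/m³

For an instantaneous plane source, C(x,t) = M/(n_e·A·√(4πDt)) · exp(−(x−vt)²/(4Dt)), with n_e·A the pore (flow) area.
Plume center vt = 2.4 × 78 = 187.2 m, so the well at 170 m is 17.2 m upgradient of the peak.
√(4πDt) = 43.15 m, giving peak height M/(n_e·A·√(4πDt)) = 23/(0.22 × 96 × 43.15) = 0.02524 kg/m³.
(x−vt)²/(4Dt) = (-17.2)²/(4 × 1.9 × 78) = 0.4991; exp(−0.4991) = 0.6071.
C = 0.02524 × 0.6071 = 0.0153 kg/m³.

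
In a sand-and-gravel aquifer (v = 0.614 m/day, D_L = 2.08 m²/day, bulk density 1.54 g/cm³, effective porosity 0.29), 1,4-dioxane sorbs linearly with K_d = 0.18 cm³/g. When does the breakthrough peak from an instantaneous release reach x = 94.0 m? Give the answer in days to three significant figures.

Retardation factor R = 1 + ρ_b·K_d/n = 1 + 1.54 × 0.18/0.29 = 1.956.
Sorption retards both mechanisms: v_R = v/R = 0.3139 m/day, D_R = D/R = 1.063 m²/day.
Peak time from v_R²t² + 2D_R t − x² = 0: t = (√(D_R² + v_R²x²) − D_R)/v_R².
√(D_R² + v_R²x²) = √(1.063² + 0.3139² × 94.0²) = 29.53; v_R² = 0.09853.
t = (29.53 − 1.063)/0.09853 = 289 days.

289 days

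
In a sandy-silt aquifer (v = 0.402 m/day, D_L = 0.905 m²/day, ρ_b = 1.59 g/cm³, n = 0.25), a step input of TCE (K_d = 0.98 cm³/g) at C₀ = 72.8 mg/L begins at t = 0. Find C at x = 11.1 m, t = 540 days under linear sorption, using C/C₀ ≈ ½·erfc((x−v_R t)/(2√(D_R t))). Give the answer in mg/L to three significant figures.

Retardation factor R = 1 + ρ_b·K_d/n = 1 + 1.59 × 0.98/0.25 = 7.233.
Sorption retards both mechanisms: v_R = v/R = 0.05558 m/day, D_R = D/R = 0.1251 m²/day.
v_R·t = 0.05558 × 540 = 30.0132 m; 2√(D_R t) = 16.44 m; argument = (11.1 − 30.0132)/16.44 = -1.150.
C = C₀ × ½·erfc(-1.150) = 72.8 × 0.9481 = 69.0 mg/L.

69.0 mg/L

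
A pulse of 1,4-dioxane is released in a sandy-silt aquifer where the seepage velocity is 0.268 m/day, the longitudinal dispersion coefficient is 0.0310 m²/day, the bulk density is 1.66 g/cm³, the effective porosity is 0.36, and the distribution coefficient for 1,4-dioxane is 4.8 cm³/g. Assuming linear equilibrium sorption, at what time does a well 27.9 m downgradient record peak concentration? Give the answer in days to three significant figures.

2400 days

Retardation factor R = 1 + ρ_b·K_d/n = 1 + 1.66 × 4.8/0.36 = 23.13.
Sorption retards both mechanisms: v_R = v/R = 0.01159 m/day, D_R = D/R = 0.001340 m²/day.
Peak time from v_R²t² + 2D_R t − x² = 0: t = (√(D_R² + v_R²x²) − D_R)/v_R².
√(D_R² + v_R²x²) = √(0.001340² + 0.01159² × 27.9²) = 0.3234; v_R² = 0.0001343.
t = (0.3234 − 0.001340)/0.0001343 = 2400 days.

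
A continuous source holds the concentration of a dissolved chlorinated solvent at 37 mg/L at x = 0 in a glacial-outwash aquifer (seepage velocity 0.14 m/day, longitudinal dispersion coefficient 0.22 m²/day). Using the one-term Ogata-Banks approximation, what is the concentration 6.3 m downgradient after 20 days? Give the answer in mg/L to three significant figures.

For a continuous step input, C/C₀ ≈ ½·erfc((x−vt)/(2√(Dt))).
vt = 0.14 × 20 = 2.8 m and 2√(Dt) = 2√(0.22 × 20) = 4.195 m.
Argument (x−vt)/(2√(Dt)) = (6.3 − 2.8)/4.195 = 0.8343; ½·erfc(0.8343) = 0.1190.
C = 37 × 0.1190 = 4.40 mg/L.

4.40 mg/L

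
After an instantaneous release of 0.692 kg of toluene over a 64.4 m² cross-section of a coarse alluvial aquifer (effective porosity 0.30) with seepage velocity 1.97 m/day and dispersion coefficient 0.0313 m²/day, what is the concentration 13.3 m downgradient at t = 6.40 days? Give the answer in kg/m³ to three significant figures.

For an instantaneous plane source, C(x,t) = M/(n_e·A·√(4πDt)) · exp(−(x−vt)²/(4Dt)), with n_e·A the pore (flow) area.
Plume center vt = 1.97 × 6.40 = 12.608 m, so the well at 13.3 m is 0.692 m downgradient of the peak.
√(4πDt) = 1.587 m, giving peak height M/(n_e·A·√(4πDt)) = 0.692/(0.30 × 64.4 × 1.587) = 0.02257 kg/m³.
(x−vt)²/(4Dt) = (0.692)²/(4 × 0.0313 × 6.40) = 0.5976; exp(−0.5976) = 0.5501.
C = 0.02257 × 0.5501 = 0.0124 kg/m³.

0.0124 kg/m³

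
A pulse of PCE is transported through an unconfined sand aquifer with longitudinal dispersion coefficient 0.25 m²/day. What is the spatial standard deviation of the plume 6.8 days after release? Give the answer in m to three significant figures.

1.84 m

Dispersive spreading gives a Gaussian with σ² = 2Dt; advection only shifts the center.
σ = √(2 × 0.25 × 6.8) = 1.84 m.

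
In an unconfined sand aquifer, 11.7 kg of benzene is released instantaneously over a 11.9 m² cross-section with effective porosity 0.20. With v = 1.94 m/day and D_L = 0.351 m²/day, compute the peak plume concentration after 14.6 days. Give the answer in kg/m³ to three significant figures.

0.613 kg/m³

The peak of an instantaneous 1D plume sits at x = vt; there the Gaussian factor is 1 and C_max = M/(n_e·A·√(4πDt)), where n_e·A is the pore area the mass is dissolved in.
√(4πDt) = √(4π × 0.351 × 14.6) = 8.025 m, so C_max = 11.7/(0.20 × 11.9 × 8.025) = 0.613 kg/m³.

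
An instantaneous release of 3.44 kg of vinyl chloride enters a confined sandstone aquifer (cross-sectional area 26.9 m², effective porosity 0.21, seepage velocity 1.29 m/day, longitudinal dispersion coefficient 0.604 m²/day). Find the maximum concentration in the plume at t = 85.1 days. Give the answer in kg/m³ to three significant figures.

0.0240 kg/m³

The peak of an instantaneous 1D plume sits at x = vt; there the Gaussian factor is 1 and C_max = M/(n_e·A·√(4πDt)), where n_e·A is the pore area the mass is dissolved in.
√(4πDt) = √(4π × 0.604 × 85.1) = 25.41 m, so C_max = 3.44/(0.21 × 26.9 × 25.41) = 0.0240 kg/m³.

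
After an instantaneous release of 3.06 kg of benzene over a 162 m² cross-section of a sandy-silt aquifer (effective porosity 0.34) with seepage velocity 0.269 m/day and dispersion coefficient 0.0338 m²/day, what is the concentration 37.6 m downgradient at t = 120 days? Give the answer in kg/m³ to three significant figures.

0.00136 kg/m³

For an instantaneous plane source, C(x,t) = M/(n_e·A·√(4πDt)) · exp(−(x−vt)²/(4Dt)), with n_e·A the pore (flow) area.
Plume center vt = 0.269 × 120 = 32.28 m, so the well at 37.6 m is 5.32 m downgradient of the peak.
√(4πDt) = 7.139 m, giving peak height M/(n_e·A·√(4πDt)) = 3.06/(0.34 × 162 × 7.139) = 0.007782 kg/m³.
(x−vt)²/(4Dt) = (5.32)²/(4 × 0.0338 × 120) = 1.744; exp(−1.744) = 0.1748.
C = 0.007782 × 0.1748 = 0.00136 kg/m³.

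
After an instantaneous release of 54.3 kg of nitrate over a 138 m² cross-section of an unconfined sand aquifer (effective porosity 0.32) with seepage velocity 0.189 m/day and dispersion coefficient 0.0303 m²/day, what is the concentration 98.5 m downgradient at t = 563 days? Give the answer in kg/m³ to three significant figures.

For an instantaneous plane source, C(x,t) = M/(n_e·A·√(4πDt)) · exp(−(x−vt)²/(4Dt)), with n_e·A the pore (flow) area.
Plume center vt = 0.189 × 563 = 106.407 m, so the well at 98.5 m is 7.907 m upgradient of the peak.
√(4πDt) = 14.64 m, giving peak height M/(n_e·A·√(4πDt)) = 54.3/(0.32 × 138 × 14.64) = 0.08399 kg/m³.
(x−vt)²/(4Dt) = (-7.907)²/(4 × 0.0303 × 563) = 0.9162; exp(−0.9162) = 0.4000.
C = 0.08399 × 0.4000 = 0.0336 kg/m³.

0.0336 kg/m³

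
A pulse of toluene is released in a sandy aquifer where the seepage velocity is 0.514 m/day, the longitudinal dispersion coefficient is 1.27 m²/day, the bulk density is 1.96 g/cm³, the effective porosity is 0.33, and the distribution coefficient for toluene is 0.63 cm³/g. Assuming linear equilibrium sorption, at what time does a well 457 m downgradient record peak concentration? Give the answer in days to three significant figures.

Retardation factor R = 1 + ρ_b·K_d/n = 1 + 1.96 × 0.63/0.33 = 4.742.
Sorption retards both mechanisms: v_R = v/R = 0.1084 m/day, D_R = D/R = 0.2678 m²/day.
Peak time from v_R²t² + 2D_R t − x² = 0: t = (√(D_R² + v_R²x²) − D_R)/v_R².
√(D_R² + v_R²x²) = √(0.2678² + 0.1084² × 457²) = 49.54; v_R² = 0.01175.
t = (49.54 − 0.2678)/0.01175 = 4190 days.

4190 days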